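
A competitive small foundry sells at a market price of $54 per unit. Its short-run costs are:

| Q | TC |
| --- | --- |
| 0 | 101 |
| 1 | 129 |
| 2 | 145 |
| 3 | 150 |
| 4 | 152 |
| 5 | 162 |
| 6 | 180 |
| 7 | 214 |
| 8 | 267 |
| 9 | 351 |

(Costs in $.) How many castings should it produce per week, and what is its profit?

Compute π = P·Q − TC at each output: Q=0: -101; Q=1: -75; Q=2: -37; Q=3: 12; Q=4: 64; Q=5: 108; Q=6: 144; Q=7: 164; Q=8: 165; Q=9: 135.
Profit is maximized at Q = 8. AVC there is 166/8 = $20.75 ≤ P, so producing beats shutting down (which would give -$101).

Q = 8; profit = $165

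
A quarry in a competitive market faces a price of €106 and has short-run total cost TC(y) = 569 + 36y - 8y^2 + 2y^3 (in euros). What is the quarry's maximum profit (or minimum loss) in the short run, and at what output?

Profit = -€269 at y = 5

AVC = 36 - 8y + 2y^2 has its minimum €28 at y = 2; price €106 clears that bar, so the firm operates.
With MC = 36 - 16y + 6y^2, P = MC on the upward-sloping part at y* = 5.
TR = 106·5 = 530. TC = 569 + 230 = 799. Profit = 530 − 799 = -€269.
By producing, the firm covers all variable cost plus €300 of fixed cost; shutting down would lose the full €569.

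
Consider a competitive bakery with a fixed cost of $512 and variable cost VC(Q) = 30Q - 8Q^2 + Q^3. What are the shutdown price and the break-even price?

AVC = 30 - 8Q + Q^2; minimized at Q = 4, giving min AVC = $14. That is the shutdown price.
ATC = 512/Q + 30 - 8Q + Q^2. Setting dATC/dQ = −512/Q^2 − 8 + 2Q = 0 gives Q = 8 (since 2·8^3 − 8·8^2 = 512).
min ATC = 512/8 + 30 − 8·8 + 8^2 = $94. That is the break-even price.
For $14 ≤ P < $94 the firm produces at a loss; below $14 it shuts down.

Shutdown price = $14; break-even price = $94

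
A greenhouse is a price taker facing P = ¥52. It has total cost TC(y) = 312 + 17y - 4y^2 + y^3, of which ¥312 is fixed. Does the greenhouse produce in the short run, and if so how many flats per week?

Produce at y = 5

Variable cost is VC = 17y - 4y^2 + y^3, so AVC = VC/y = 17 - 4y + y^2 and MC = dTC/dy = 17 - 8y + 3y^2.
AVC hits its minimum where MC = AVC, at y = 2, giving min AVC = 17 - 4·2 + 2^2 = ¥13.
Since P = ¥52 ≥ min AVC = ¥13, price covers variable cost and the firm should produce.
Solving P = MC: -35 - 8y + 3y^2 = 0 ⇒ y = -7/3 or 5. On the upward-sloping branch, y* = 5.
Check: AVC at y = 5 is ¥22 ≤ P, so revenue covers variable cost.
Profit = P·y − TC = 52·5 − 422 = -¥162, a loss, but smaller than the ¥312 fixed cost the firm would lose by shutting down.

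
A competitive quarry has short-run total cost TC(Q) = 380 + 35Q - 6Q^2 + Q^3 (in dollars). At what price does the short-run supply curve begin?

The shutdown price is the minimum of AVC. VC = 35Q - 6Q^2 + Q^3, so AVC = 35 - 6Q + Q^2.
At the minimum of AVC, MC = AVC. MC = 35 - 12Q + 3Q^2; setting MC = AVC gives 2Q^2 - 6Q = 0, so Q = 3. min AVC = 26.
So the shutdown price is $26.

$26 per unit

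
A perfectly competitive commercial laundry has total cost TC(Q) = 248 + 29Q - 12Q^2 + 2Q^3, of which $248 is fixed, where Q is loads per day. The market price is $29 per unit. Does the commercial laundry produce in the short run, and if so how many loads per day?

Produce at Q = 4

Variable cost is VC = 29Q - 12Q^2 + 2Q^3, so AVC = VC/Q = 29 - 12Q + 2Q^2 and MC = dTC/dQ = 29 - 24Q + 6Q^2.
AVC hits its minimum where MC = AVC, at Q = 3, giving min AVC = 29 - 12·3 + 2·3^2 = $11.
Since P = $29 ≥ min AVC = $11, price covers variable cost and the firm should produce.
Solving P = MC: -24Q + 6Q^2 = 0 ⇒ Q = 0 or 4. On the upward-sloping branch, Q* = 4.
Check: AVC at Q = 4 is $13 ≤ P, so revenue covers variable cost.
Profit = P·Q − TC = 29·4 − 300 = -$184, a loss, but smaller than the $248 fixed cost the firm would lose by shutting down.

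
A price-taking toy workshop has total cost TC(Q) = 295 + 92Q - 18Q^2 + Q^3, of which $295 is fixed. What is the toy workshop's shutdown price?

The firm shuts down when price falls below the minimum of average variable cost. AVC = VC/Q = 92 - 18Q + Q^2.
dAVC/dQ = -18 + 2Q = 0 gives Q = 9. min AVC = 92 - 18·9 + 9^2 = 11.
For P < $11 the firm produces nothing.

$11 per unit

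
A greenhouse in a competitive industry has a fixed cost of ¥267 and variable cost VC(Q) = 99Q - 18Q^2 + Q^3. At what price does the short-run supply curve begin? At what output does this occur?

The firm shuts down when price falls below the minimum of average variable cost. AVC = VC/Q = 99 - 18Q + Q^2.
At the minimum of AVC, MC = AVC. MC = 99 - 36Q + 3Q^2; setting MC = AVC gives 2Q^2 - 18Q = 0, so Q = 9. min AVC = 18.
For P < ¥18 the firm produces nothing.

¥18 per unit, at Q = 9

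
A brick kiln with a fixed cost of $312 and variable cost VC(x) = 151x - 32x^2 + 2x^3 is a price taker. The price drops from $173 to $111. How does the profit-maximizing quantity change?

MC = 151 - 64x + 6x^2; the shutdown threshold is min AVC = $23 (at x = 8).
With P = $173 above the shutdown price, P = MC gives x = 11.
At P = $111 ≥ min AVC, set P = MC: x = 10. The firm stays open but cuts output.

Output falls from 11 to 10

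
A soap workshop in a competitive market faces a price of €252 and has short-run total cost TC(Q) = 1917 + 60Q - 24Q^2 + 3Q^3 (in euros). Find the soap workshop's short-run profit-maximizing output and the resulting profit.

AVC = 60 - 24Q + 3Q^2; min AVC = €12 at Q = 4. Since P = €252 ≥ min AVC, the firm produces.
With MC = 60 - 48Q + 9Q^2, P = MC on the upward-sloping part at Q* = 8.
TR = 252·8 = 2016. TC = 1917 + 480 = 2397. Profit = 2016 − 2397 = -€381.
By producing, the firm covers all variable cost plus €1536 of fixed cost; shutting down would lose the full €1917.

Profit = -€381 at Q = 8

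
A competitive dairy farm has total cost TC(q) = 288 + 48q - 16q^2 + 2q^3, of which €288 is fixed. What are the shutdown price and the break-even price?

Shutdown price = min AVC. AVC = 48 - 16q + 2q^2, with vertex at q = 4 and minimum €16.
ATC = 288/q + 48 - 16q + 2q^2. Setting dATC/dq = −288/q^2 − 16 + 4q = 0 gives q = 6 (since 4·6^3 − 16·6^2 = 288).
min ATC = 288/6 + 48 − 16·6 + 2·6^2 = €72. That is the break-even price.
For €16 ≤ P < €72 the firm produces at a loss; below €16 it shuts down.

Shutdown price = €16; break-even price = €72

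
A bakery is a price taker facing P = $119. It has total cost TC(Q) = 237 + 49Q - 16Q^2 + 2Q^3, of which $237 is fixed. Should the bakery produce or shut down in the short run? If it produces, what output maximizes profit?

Produce at Q = 7

Variable cost is VC = 49Q - 16Q^2 + 2Q^3, so AVC = VC/Q = 49 - 16Q + 2Q^2 and MC = dTC/dQ = 49 - 32Q + 6Q^2.
The AVC parabola has its vertex at Q = 16/4 = 4, where AVC = 49 - 16·4 + 2·4^2 = $17.
Since P = $119 ≥ min AVC = $17, price covers variable cost and the firm should produce.
Solving P = MC: -70 - 32Q + 6Q^2 = 0 ⇒ Q = -5/3 or 7. On the upward-sloping branch, Q* = 7.
Check: AVC at Q = 7 is $35 ≤ P, so revenue covers variable cost.
Profit = P·Q − TC = 119·7 − 482 = $351.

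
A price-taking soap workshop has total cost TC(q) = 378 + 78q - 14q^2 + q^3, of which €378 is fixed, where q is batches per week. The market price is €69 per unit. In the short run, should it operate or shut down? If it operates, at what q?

Produce at q = 9

From TC, MC = TC'(q) = 78 - 28q + 3q^2 and AVC = VC/q = 78 - 14q + q^2.
AVC is minimized where dAVC/dq = -14 + 2q = 0, at q = 7; min AVC = 78 - 14·7 + 7^2 = €29.
Since P = €69 ≥ min AVC = €29, price covers variable cost and the firm should produce.
Set P = MC: 69 = 78 - 28q + 3q^2 → 9 - 28q + 3q^2 = 0. The roots are q = 1/3 and q = 9; the profit-maximizing output is on the rising part of MC, so q* = 9.
Check: AVC at q = 9 is €33 ≤ P, so revenue covers variable cost.
Profit = P·q − TC = 69·9 − 675 = -€54, a loss, but smaller than the €378 fixed cost the firm would lose by shutting down.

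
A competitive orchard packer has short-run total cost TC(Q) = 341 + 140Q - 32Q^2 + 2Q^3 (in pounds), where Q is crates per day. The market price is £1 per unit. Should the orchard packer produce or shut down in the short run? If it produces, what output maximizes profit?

Shut down

From TC, MC = TC'(Q) = 140 - 64Q + 6Q^2 and AVC = VC/Q = 140 - 32Q + 2Q^2.
The AVC parabola has its vertex at Q = 32/4 = 8, where AVC = 140 - 32·8 + 2·8^2 = £12.
P = £1 lies below min AVC = £12; no output level covers variable cost.
Best response: produce nothing and absorb the £341 fixed cost.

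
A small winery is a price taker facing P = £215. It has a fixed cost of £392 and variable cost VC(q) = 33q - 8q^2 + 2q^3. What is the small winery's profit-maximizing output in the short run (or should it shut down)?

From TC, MC = TC'(q) = 33 - 16q + 6q^2 and AVC = VC/q = 33 - 8q + 2q^2.
AVC is minimized where dAVC/dq = -8 + 4q = 0, at q = 2; min AVC = 33 - 8·2 + 2·2^2 = £25.
Since P = £215 ≥ min AVC = £25, price covers variable cost and the firm should produce.
Set P = MC: 215 = 33 - 16q + 6q^2 → -182 - 16q + 6q^2 = 0. The roots are q = -13/3 and q = 7; the profit-maximizing output is on the rising part of MC, so q* = 7.
Check: AVC at q = 7 is £75 ≤ P, so revenue covers variable cost.
Profit = P·q − TC = 215·7 − 917 = £588.

Produce at q = 7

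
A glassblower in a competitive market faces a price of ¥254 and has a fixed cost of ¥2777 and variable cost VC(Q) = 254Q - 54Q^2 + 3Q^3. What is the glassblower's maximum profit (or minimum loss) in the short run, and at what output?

Profit = -¥185 at Q = 12

AVC = 254 - 54Q + 3Q^2; min AVC = ¥11 at Q = 9. Since P = ¥254 ≥ min AVC, the firm produces.
MC = 254 - 108Q + 9Q^2. Setting P = MC and taking the root on the rising branch gives Q* = 12.
TR = 254·12 = 3048. TC = 2777 + 456 = 3233. Profit = 3048 − 3233 = -¥185.
By producing, the firm covers all variable cost plus ¥2592 of fixed cost; shutting down would lose the full ¥2777.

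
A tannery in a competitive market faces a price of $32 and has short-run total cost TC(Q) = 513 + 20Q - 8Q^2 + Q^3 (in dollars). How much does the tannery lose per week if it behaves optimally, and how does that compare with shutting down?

Profit = -$369 at Q = 6

AVC = 20 - 8Q + Q^2; min AVC = $4 at Q = 4. Since P = $32 ≥ min AVC, the firm produces.
With MC = 20 - 16Q + 3Q^2, P = MC on the upward-sloping part at Q* = 6.
TR = 32·6 = 192. TC = 513 + 48 = 561. Profit = 192 − 561 = -$369.
By producing, the firm covers all variable cost plus $144 of fixed cost; shutting down would lose the full $513.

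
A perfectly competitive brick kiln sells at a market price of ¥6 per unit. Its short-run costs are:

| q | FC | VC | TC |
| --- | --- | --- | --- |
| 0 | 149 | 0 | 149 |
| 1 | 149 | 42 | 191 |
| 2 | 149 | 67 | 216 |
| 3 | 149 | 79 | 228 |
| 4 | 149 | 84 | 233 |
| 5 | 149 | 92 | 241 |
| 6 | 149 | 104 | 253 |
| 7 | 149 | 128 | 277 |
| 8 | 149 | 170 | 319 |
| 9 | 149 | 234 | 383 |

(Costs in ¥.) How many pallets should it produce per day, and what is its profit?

q = 0 (shut down); profit = -¥149

Tabulate TR − TC: q=0: -149; q=1: -185; q=2: -204; q=3: -210; q=4: -209; q=5: -211; q=6: -217; q=7: -235; q=8: -271; q=9: -329.
Profit is highest at q = 0. Equivalently, the lowest AVC in the table is 104/6 ≈ ¥17.33 at q = 6, and P = ¥6 falls below it — price never covers variable cost, so the firm shuts down and loses only its fixed cost.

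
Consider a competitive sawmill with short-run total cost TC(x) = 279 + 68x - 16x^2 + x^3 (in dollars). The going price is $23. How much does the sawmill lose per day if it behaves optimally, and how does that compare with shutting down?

Profit = -$117 at x = 9

AVC = 68 - 16x + x^2 has its minimum $4 at x = 8; price $23 clears that bar, so the firm operates.
With MC = 68 - 32x + 3x^2, P = MC on the upward-sloping part at x* = 9.
TR = 23·9 = 207. TC = 279 + 45 = 324. Profit = 207 − 324 = -$117.
That loss of $117 beats the $279 the firm would lose by shutting down; producing recovers $162 of fixed cost.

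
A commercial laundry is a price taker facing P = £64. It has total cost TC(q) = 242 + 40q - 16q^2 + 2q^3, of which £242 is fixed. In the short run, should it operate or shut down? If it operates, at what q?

Strip out fixed cost: VC = 40q - 16q^2 + 2q^3. Then AVC = 40 - 16q + 2q^2 and MC = 40 - 32q + 6q^2.
AVC is minimized where dAVC/dq = -16 + 4q = 0, at q = 4; min AVC = 40 - 16·4 + 2·4^2 = £8.
Because £64 ≥ £8, revenue can cover variable cost; the firm operates.
P = MC gives -24 - 32q + 6q^2 = 0, with roots -2/3 and 6. Take the larger (rising MC): q* = 6.
Check: AVC at q = 6 is £16 ≤ P, so revenue covers variable cost.
Profit = P·q − TC = 64·6 − 338 = £46.

Produce at q = 6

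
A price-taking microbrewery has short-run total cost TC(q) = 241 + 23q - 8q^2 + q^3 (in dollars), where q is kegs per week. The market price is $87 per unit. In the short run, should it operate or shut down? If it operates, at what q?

Variable cost is VC = 23q - 8q^2 + q^3, so AVC = VC/q = 23 - 8q + q^2 and MC = dTC/dq = 23 - 16q + 3q^2.
AVC hits its minimum where MC = AVC, at q = 4, giving min AVC = 23 - 8·4 + 4^2 = $7.
Because $87 ≥ $7, revenue can cover variable cost; the firm operates.
Solving P = MC: -64 - 16q + 3q^2 = 0 ⇒ q = -8/3 or 8. On the upward-sloping branch, q* = 8.
Check: AVC at q = 8 is $23 ≤ P, so revenue covers variable cost.
Profit = P·q − TC = 87·8 − 425 = $271.

Produce at q = 8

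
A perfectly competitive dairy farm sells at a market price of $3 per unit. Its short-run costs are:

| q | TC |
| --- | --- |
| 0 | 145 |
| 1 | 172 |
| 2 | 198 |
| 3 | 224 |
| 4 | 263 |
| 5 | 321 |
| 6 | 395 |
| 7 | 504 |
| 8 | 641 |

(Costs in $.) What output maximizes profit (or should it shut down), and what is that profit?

q = 0 (shut down); profit = -$145

Profit at each row (π = 3q − TC): q=0: -145; q=1: -169; q=2: -192; q=3: -215; q=4: -251; q=5: -306; q=6: -377; q=7: -483; q=8: -617.
Profit is highest at q = 0. Equivalently, the lowest AVC in the table is 79/3 ≈ $26.33 at q = 3, and P = $3 falls below it — price never covers variable cost, so the firm shuts down and loses only its fixed cost.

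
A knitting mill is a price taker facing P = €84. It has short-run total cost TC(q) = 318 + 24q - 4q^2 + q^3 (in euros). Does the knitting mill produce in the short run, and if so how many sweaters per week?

Strip out fixed cost: VC = 24q - 4q^2 + q^3. Then AVC = 24 - 4q + q^2 and MC = 24 - 8q + 3q^2.
The AVC parabola has its vertex at q = 4/2 = 2, where AVC = 24 - 4·2 + 2^2 = €20.
P = €84 exceeds min AVC = €20, so the firm stays open.
P = MC gives -60 - 8q + 3q^2 = 0, with roots -10/3 and 6. Take the larger (rising MC): q* = 6.
Check: AVC at q = 6 is €36 ≤ P, so revenue covers variable cost.
Profit = P·q − TC = 84·6 − 534 = -€30, a loss, but smaller than the €318 fixed cost the firm would lose by shutting down.

Produce at q = 6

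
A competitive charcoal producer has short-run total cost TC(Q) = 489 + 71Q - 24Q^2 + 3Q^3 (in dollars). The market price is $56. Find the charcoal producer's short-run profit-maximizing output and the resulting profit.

Profit = -$339 at Q = 5

AVC = 71 - 24Q + 3Q^2 has its minimum $23 at Q = 4; price $56 clears that bar, so the firm operates.
With MC = 71 - 48Q + 9Q^2, P = MC on the upward-sloping part at Q* = 5.
TR = 56·5 = 280. TC = 489 + 130 = 619. Profit = 280 − 619 = -$339.
By producing, the firm covers all variable cost plus $150 of fixed cost; shutting down would lose the full $489.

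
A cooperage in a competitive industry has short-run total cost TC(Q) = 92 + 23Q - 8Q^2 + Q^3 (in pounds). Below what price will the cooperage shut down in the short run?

Short-run supply begins at min AVC. From VC = 23Q - 8Q^2 + Q^3, AVC = 23 - 8Q + Q^2.
dAVC/dQ = -8 + 2Q = 0 gives Q = 4. min AVC = 23 - 8·4 + 4^2 = 7.
So the shutdown price is £7.

£7 per unit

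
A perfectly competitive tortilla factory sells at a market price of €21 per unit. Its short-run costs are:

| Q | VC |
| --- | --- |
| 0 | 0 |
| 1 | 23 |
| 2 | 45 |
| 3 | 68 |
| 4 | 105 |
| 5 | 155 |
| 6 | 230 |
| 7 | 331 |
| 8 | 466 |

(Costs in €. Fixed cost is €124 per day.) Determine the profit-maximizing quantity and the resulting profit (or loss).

Compute π = P·Q − TC at each output: Q=0: -124; Q=1: -126; Q=2: -127; Q=3: -129; Q=4: -145; Q=5: -174; Q=6: -228; Q=7: -308; Q=8: -422.
Profit is highest at Q = 0. Equivalently, the lowest AVC in the table is 45/2 ≈ €22.50 at Q = 2, and P = €21 falls below it — price never covers variable cost, so the firm shuts down and loses only its fixed cost.

Q = 0 (shut down); profit = -€124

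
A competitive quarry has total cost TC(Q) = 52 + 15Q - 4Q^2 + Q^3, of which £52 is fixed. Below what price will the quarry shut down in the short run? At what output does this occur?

The firm shuts down when price falls below the minimum of average variable cost. AVC = VC/Q = 15 - 4Q + Q^2.
dAVC/dQ = -4 + 2Q = 0 gives Q = 2. min AVC = 15 - 4·2 + 2^2 = 11.
So the shutdown price is £11.

£11 per unit, at Q = 2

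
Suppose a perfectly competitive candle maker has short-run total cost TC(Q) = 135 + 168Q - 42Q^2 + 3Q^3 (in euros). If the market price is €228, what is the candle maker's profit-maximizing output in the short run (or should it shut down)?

Variable cost is VC = 168Q - 42Q^2 + 3Q^3, so AVC = VC/Q = 168 - 42Q + 3Q^2 and MC = dTC/dQ = 168 - 84Q + 9Q^2.
AVC hits its minimum where MC = AVC, at Q = 7, giving min AVC = 168 - 42·7 + 3·7^2 = €21.
Because €228 ≥ €21, revenue can cover variable cost; the firm operates.
P = MC gives -60 - 84Q + 9Q^2 = 0, with roots -2/3 and 10. Take the larger (rising MC): Q* = 10.
Check: AVC at Q = 10 is €48 ≤ P, so revenue covers variable cost.
Profit = P·Q − TC = 228·10 − 615 = €1665.

Produce at Q = 10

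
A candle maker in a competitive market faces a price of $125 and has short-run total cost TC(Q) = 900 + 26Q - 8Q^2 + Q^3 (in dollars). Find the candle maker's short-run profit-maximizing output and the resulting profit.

AVC = 26 - 8Q + Q^2; min AVC = $10 at Q = 4. Since P = $125 ≥ min AVC, the firm produces.
MC = 26 - 16Q + 3Q^2. Setting P = MC and taking the root on the rising branch gives Q* = 9.
TR = 125·9 = 1125. TC = 900 + 315 = 1215. Profit = 1125 − 1215 = -$90.
Shutting down would mean losing the fixed cost of $900, so operating at a loss of $90 is better by $810.

Profit = -$90 at Q = 9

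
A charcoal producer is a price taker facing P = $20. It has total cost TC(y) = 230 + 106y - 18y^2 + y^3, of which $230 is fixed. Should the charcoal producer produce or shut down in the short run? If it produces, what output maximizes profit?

Shut down

Variable cost is VC = 106y - 18y^2 + y^3, so AVC = VC/y = 106 - 18y + y^2 and MC = dTC/dy = 106 - 36y + 3y^2.
AVC hits its minimum where MC = AVC, at y = 9, giving min AVC = 106 - 18·9 + 9^2 = $25.
Since P = $20 < min AVC = $25, price fails to cover variable cost at any output.
Shutting down limits the loss to fixed cost, $230.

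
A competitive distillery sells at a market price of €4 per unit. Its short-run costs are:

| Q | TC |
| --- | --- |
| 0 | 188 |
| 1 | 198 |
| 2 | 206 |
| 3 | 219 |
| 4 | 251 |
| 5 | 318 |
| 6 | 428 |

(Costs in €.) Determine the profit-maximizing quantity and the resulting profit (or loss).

Profit at each row (π = 4Q − TC): Q=0: -188; Q=1: -194; Q=2: -198; Q=3: -207; Q=4: -235; Q=5: -298; Q=6: -404.
Profit is highest at Q = 0. Equivalently, the lowest AVC in the table is 18/2 ≈ €9 at Q = 2, and P = €4 falls below it — price never covers variable cost, so the firm shuts down and loses only its fixed cost.

Q = 0 (shut down); profit = -€188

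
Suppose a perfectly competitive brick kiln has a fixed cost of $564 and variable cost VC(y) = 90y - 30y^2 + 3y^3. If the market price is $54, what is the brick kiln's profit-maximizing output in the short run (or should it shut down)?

Produce at y = 6

From TC, MC = TC'(y) = 90 - 60y + 9y^2 and AVC = VC/y = 90 - 30y + 3y^2.
The AVC parabola has its vertex at y = 30/6 = 5, where AVC = 90 - 30·5 + 3·5^2 = $15.
P = $54 exceeds min AVC = $15, so the firm stays open.
P = MC gives 36 - 60y + 9y^2 = 0, with roots 2/3 and 6. Take the larger (rising MC): y* = 6.
Check: AVC at y = 6 is $18 ≤ P, so revenue covers variable cost.
Profit = P·y − TC = 54·6 − 672 = -$348, a loss, but smaller than the $564 fixed cost the firm would lose by shutting down.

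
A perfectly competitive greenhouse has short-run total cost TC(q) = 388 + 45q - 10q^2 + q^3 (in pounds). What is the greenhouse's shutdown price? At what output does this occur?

The firm shuts down when price falls below the minimum of average variable cost. AVC = VC/q = 45 - 10q + q^2.
dAVC/dq = -10 + 2q = 0 gives q = 5. min AVC = 45 - 10·5 + 5^2 = 20.
For P < £20 the firm produces nothing.

£20 per unit, at q = 5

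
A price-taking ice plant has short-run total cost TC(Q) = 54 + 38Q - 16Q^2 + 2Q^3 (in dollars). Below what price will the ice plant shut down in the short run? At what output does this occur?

The shutdown price is the minimum of AVC. VC = 38Q - 16Q^2 + 2Q^3, so AVC = 38 - 16Q + 2Q^2.
At the minimum of AVC, MC = AVC. MC = 38 - 32Q + 6Q^2; setting MC = AVC gives 4Q^2 - 16Q = 0, so Q = 4. min AVC = 6.
So the shutdown price is $6.

$6 per unit, at Q = 4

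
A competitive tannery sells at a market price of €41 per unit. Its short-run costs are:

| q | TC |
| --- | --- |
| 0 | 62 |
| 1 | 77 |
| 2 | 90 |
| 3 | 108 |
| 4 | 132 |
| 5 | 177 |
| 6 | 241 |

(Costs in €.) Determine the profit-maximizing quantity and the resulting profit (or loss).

Compute π = P·q − TC at each output: q=0: -62; q=1: -36; q=2: -8; q=3: 15; q=4: 32; q=5: 28; q=6: 5.
Profit is maximized at q = 4. AVC there is 70/4 = €17.50 ≤ P, so producing beats shutting down (which would give -€62).

q = 4; profit = €32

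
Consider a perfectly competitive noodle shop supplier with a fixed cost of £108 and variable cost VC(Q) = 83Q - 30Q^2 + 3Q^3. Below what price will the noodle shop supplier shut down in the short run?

£8 per unit

The shutdown price is the minimum of AVC. VC = 83Q - 30Q^2 + 3Q^3, so AVC = 83 - 30Q + 3Q^2.
dAVC/dQ = -30 + 6Q = 0 gives Q = 5. min AVC = 83 - 30·5 + 3·5^2 = 8.
For P < £8 the firm produces nothing.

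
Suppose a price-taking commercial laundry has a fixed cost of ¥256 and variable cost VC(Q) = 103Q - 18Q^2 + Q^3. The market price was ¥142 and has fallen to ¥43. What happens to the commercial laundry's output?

MC = 103 - 36Q + 3Q^2; the shutdown threshold is min AVC = ¥22 (at Q = 9).
With P = ¥142 above the shutdown price, P = MC gives Q = 13.
At P = ¥43 ≥ min AVC, set P = MC: Q = 10. The firm stays open but cuts output.

Output falls from 13 to 10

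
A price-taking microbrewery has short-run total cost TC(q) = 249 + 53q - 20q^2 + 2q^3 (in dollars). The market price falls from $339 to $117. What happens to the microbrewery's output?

Output falls from 11 to 8

AVC = 53 - 20q + 2q^2, minimized at q = 5 where min AVC = $3. MC = 53 - 40q + 6q^2.
With P = $339 above the shutdown price, P = MC gives q = 11.
At P = $117 ≥ min AVC, set P = MC: q = 8. The firm stays open but cuts output.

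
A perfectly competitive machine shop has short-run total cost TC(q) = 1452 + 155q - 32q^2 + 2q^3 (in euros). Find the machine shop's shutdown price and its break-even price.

Shutdown price = min AVC. AVC = 155 - 32q + 2q^2, with vertex at q = 8 and minimum €27.
ATC = 1452/q + 155 - 32q + 2q^2. Setting dATC/dq = −1452/q^2 − 32 + 4q = 0 gives q = 11 (since 4·11^3 − 32·11^2 = 1452).
min ATC = 1452/11 + 155 − 32·11 + 2·11^2 = €177. That is the break-even price.
For €27 ≤ P < €177 the firm produces at a loss; below €27 it shuts down.

Shutdown price = €27; break-even price = €177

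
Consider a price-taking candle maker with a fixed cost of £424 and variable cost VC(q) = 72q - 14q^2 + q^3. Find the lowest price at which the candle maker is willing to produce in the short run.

£23 per unit

The firm shuts down when price falls below the minimum of average variable cost. AVC = VC/q = 72 - 14q + q^2.
At the minimum of AVC, MC = AVC. MC = 72 - 28q + 3q^2; setting MC = AVC gives 2q^2 - 14q = 0, so q = 7. min AVC = 23.
The firm shuts down for any P below £23.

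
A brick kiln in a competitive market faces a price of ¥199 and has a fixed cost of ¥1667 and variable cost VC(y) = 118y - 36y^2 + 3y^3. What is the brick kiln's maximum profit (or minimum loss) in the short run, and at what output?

Profit = -¥209 at y = 9

AVC = 118 - 36y + 3y^2 has its minimum ¥10 at y = 6; price ¥199 clears that bar, so the firm operates.
MC = 118 - 72y + 9y^2. Setting P = MC and taking the root on the rising branch gives y* = 9.
TR = 199·9 = 1791. TC = 1667 + 333 = 2000. Profit = 1791 − 2000 = -¥209.
By producing, the firm covers all variable cost plus ¥1458 of fixed cost; shutting down would lose the full ¥1667.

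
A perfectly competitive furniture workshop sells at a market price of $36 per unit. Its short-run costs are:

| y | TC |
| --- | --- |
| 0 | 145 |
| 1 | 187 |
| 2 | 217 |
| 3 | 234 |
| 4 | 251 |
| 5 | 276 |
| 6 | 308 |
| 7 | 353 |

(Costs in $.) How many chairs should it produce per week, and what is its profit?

y = 6; profit = -$92

Profit at each row (π = 36y − TC): y=0: -145; y=1: -151; y=2: -145; y=3: -126; y=4: -107; y=5: -96; y=6: -92; y=7: -101.
Profit is maximized at y = 6. AVC there is 163/6 = $27.17 ≤ P, so producing beats shutting down (which would give -$145).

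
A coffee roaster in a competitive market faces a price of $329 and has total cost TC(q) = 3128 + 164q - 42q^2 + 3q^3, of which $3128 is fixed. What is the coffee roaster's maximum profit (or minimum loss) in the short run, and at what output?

AVC = 164 - 42q + 3q^2; min AVC = $17 at q = 7. Since P = $329 ≥ min AVC, the firm produces.
MC = 164 - 84q + 9q^2. Setting P = MC and taking the root on the rising branch gives q* = 11.
TR = 329·11 = 3619. TC = 3128 + 715 = 3843. Profit = 3619 − 3843 = -$224.
That loss of $224 beats the $3128 the firm would lose by shutting down; producing recovers $2904 of fixed cost.

Profit = -$224 at q = 11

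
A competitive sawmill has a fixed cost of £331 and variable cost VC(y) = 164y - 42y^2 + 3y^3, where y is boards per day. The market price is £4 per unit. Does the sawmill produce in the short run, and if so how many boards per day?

Shut down

Variable cost is VC = 164y - 42y^2 + 3y^3, so AVC = VC/y = 164 - 42y + 3y^2 and MC = dTC/dy = 164 - 84y + 9y^2.
The AVC parabola has its vertex at y = 42/6 = 7, where AVC = 164 - 42·7 + 3·7^2 = £17.
P = £4 lies below min AVC = £17; no output level covers variable cost.
Best response: produce nothing and absorb the £331 fixed cost.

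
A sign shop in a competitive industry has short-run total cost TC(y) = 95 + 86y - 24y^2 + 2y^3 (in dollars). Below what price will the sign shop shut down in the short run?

The firm shuts down when price falls below the minimum of average variable cost. AVC = VC/y = 86 - 24y + 2y^2.
At the minimum of AVC, MC = AVC. MC = 86 - 48y + 6y^2; setting MC = AVC gives 4y^2 - 24y = 0, so y = 6. min AVC = 14.
The firm shuts down for any P below $14.

$14 per unit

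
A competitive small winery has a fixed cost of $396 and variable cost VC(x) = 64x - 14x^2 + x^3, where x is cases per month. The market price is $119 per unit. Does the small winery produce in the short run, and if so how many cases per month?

Strip out fixed cost: VC = 64x - 14x^2 + x^3. Then AVC = 64 - 14x + x^2 and MC = 64 - 28x + 3x^2.
AVC is minimized where dAVC/dx = -14 + 2x = 0, at x = 7; min AVC = 64 - 14·7 + 7^2 = $15.
Since P = $119 ≥ min AVC = $15, price covers variable cost and the firm should produce.
Solving P = MC: -55 - 28x + 3x^2 = 0 ⇒ x = -5/3 or 11. On the upward-sloping branch, x* = 11.
Check: AVC at x = 11 is $31 ≤ P, so revenue covers variable cost.
Profit = P·x − TC = 119·11 − 737 = $572.

Produce at x = 11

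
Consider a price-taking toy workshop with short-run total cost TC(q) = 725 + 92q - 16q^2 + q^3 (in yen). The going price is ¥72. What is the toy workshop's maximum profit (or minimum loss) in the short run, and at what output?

Profit = -¥325 at q = 10

AVC = 92 - 16q + q^2; min AVC = ¥28 at q = 8. Since P = ¥72 ≥ min AVC, the firm produces.
With MC = 92 - 32q + 3q^2, P = MC on the upward-sloping part at q* = 10.
TR = 72·10 = 720. TC = 725 + 320 = 1045. Profit = 720 − 1045 = -¥325.
By producing, the firm covers all variable cost plus ¥400 of fixed cost; shutting down would lose the full ¥725.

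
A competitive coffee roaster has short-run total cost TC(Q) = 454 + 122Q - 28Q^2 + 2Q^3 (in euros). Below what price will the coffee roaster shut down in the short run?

€24 per unit

Short-run supply begins at min AVC. From VC = 122Q - 28Q^2 + 2Q^3, AVC = 122 - 28Q + 2Q^2.
At the minimum of AVC, MC = AVC. MC = 122 - 56Q + 6Q^2; setting MC = AVC gives 4Q^2 - 28Q = 0, so Q = 7. min AVC = 24.
So the shutdown price is €24.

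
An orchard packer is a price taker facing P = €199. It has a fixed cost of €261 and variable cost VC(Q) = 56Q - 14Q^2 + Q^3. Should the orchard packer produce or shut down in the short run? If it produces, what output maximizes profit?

Strip out fixed cost: VC = 56Q - 14Q^2 + Q^3. Then AVC = 56 - 14Q + Q^2 and MC = 56 - 28Q + 3Q^2.
The AVC parabola has its vertex at Q = 14/2 = 7, where AVC = 56 - 14·7 + 7^2 = €7.
P = €199 exceeds min AVC = €7, so the firm stays open.
P = MC gives -143 - 28Q + 3Q^2 = 0, with roots -11/3 and 13. Take the larger (rising MC): Q* = 13.
Check: AVC at Q = 13 is €43 ≤ P, so revenue covers variable cost.
Profit = P·Q − TC = 199·13 − 820 = €1767.

Produce at Q = 13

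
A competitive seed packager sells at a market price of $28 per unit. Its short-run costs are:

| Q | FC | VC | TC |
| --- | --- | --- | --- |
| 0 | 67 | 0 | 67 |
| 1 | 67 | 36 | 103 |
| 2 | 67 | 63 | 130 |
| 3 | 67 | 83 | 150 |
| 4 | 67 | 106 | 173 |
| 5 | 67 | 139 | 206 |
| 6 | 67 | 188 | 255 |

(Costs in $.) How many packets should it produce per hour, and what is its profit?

Tabulate TR − TC: Q=0: -67; Q=1: -75; Q=2: -74; Q=3: -66; Q=4: -61; Q=5: -66; Q=6: -87.
Profit is maximized at Q = 4. AVC there is 106/4 = $26.50 ≤ P, so producing beats shutting down (which would give -$67).

Q = 4; profit = -$61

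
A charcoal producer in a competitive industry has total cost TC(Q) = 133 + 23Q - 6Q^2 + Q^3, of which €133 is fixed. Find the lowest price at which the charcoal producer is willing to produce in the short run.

€14 per unit

The firm shuts down when price falls below the minimum of average variable cost. AVC = VC/Q = 23 - 6Q + Q^2.
dAVC/dQ = -6 + 2Q = 0 gives Q = 3. min AVC = 23 - 6·3 + 3^2 = 14.
The firm shuts down for any P below €14.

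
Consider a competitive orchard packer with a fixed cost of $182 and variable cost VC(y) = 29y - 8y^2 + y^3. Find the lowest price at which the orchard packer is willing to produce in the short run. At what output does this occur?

Short-run supply begins at min AVC. From VC = 29y - 8y^2 + y^3, AVC = 29 - 8y + y^2.
dAVC/dy = -8 + 2y = 0 gives y = 4. min AVC = 29 - 8·4 + 4^2 = 13.
So the shutdown price is $13.

$13 per unit, at y = 4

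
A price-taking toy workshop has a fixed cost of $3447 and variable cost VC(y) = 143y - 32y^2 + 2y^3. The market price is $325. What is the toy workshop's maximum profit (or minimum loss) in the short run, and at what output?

AVC = 143 - 32y + 2y^2 has its minimum $15 at y = 8; price $325 clears that bar, so the firm operates.
MC = 143 - 64y + 6y^2. Setting P = MC and taking the root on the rising branch gives y* = 13.
TR = 325·13 = 4225. TC = 3447 + 845 = 4292. Profit = 4225 − 4292 = -$67.
Shutting down would mean losing the fixed cost of $3447, so operating at a loss of $67 is better by $3380.

Profit = -$67 at y = 13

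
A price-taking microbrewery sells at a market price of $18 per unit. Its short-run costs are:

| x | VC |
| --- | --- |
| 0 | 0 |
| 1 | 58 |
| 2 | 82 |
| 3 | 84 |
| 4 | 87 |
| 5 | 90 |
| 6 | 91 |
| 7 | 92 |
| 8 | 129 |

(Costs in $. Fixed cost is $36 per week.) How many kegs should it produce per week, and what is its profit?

Compute π = P·x − TC at each output: x=0: -36; x=1: -76; x=2: -82; x=3: -66; x=4: -51; x=5: -36; x=6: -19; x=7: -2; x=8: -21.
Profit is maximized at x = 7. AVC there is 92/7 = $13.14 ≤ P, so producing beats shutting down (which would give -$36).

x = 7; profit = -$2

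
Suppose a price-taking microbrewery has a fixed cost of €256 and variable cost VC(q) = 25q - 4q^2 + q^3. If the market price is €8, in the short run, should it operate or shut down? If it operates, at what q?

Shut down

From TC, MC = TC'(q) = 25 - 8q + 3q^2 and AVC = VC/q = 25 - 4q + q^2.
AVC is minimized where dAVC/dq = -4 + 2q = 0, at q = 2; min AVC = 25 - 4·2 + 2^2 = €21.
Since P = €8 < min AVC = €21, price fails to cover variable cost at any output.
Best response: produce nothing and absorb the €256 fixed cost.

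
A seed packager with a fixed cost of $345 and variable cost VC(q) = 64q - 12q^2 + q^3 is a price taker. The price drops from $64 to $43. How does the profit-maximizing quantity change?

AVC = 64 - 12q + q^2, minimized at q = 6 where min AVC = $28. MC = 64 - 24q + 3q^2.
With P = $64 above the shutdown price, P = MC gives q = 8.
At P = $43 ≥ min AVC, set P = MC: q = 7. The firm stays open but cuts output.

Output falls from 8 to 7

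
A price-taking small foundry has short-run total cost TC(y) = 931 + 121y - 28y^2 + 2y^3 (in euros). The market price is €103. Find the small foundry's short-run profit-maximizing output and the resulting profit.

Profit = -€283 at y = 9

AVC = 121 - 28y + 2y^2 has its minimum €23 at y = 7; price €103 clears that bar, so the firm operates.
MC = 121 - 56y + 6y^2. Setting P = MC and taking the root on the rising branch gives y* = 9.
TR = 103·9 = 927. TC = 931 + 279 = 1210. Profit = 927 − 1210 = -€283.
Shutting down would mean losing the fixed cost of €931, so operating at a loss of €283 is better by €648.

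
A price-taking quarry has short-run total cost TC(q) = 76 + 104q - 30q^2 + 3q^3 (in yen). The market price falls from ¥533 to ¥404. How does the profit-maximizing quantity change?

Output falls from 11 to 10

MC = 104 - 60q + 9q^2; the shutdown threshold is min AVC = ¥29 (at q = 5).
At P = ¥533 ≥ min AVC, set P = MC on the rising branch: q = 11.
At P = ¥404 ≥ min AVC, set P = MC: q = 10. The firm stays open but cuts output.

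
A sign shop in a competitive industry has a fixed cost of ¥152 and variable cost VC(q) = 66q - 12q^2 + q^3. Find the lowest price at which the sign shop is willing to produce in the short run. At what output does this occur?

The firm shuts down when price falls below the minimum of average variable cost. AVC = VC/q = 66 - 12q + q^2.
dAVC/dq = -12 + 2q = 0 gives q = 6. min AVC = 66 - 12·6 + 6^2 = 30.
The firm shuts down for any P below ¥30.

¥30 per unit, at q = 6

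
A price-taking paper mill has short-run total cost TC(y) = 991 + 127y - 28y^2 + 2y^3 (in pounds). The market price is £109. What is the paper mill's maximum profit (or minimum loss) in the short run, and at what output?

AVC = 127 - 28y + 2y^2 has its minimum £29 at y = 7; price £109 clears that bar, so the firm operates.
With MC = 127 - 56y + 6y^2, P = MC on the upward-sloping part at y* = 9.
TR = 109·9 = 981. TC = 991 + 333 = 1324. Profit = 981 − 1324 = -£343.
Shutting down would mean losing the fixed cost of £991, so operating at a loss of £343 is better by £648.

Profit = -£343 at y = 9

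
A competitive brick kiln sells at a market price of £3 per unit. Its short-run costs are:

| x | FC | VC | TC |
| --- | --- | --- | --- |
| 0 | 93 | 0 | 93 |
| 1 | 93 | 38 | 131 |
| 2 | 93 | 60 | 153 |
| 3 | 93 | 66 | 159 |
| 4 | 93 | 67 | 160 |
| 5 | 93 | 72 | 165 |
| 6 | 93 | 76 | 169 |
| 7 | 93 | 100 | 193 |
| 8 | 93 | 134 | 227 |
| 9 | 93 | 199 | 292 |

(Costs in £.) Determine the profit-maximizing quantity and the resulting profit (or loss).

Compute π = P·x − TC at each output: x=0: -93; x=1: -128; x=2: -147; x=3: -150; x=4: -148; x=5: -150; x=6: -151; x=7: -172; x=8: -203; x=9: -265.
Profit is highest at x = 0. Equivalently, the lowest AVC in the table is 76/6 ≈ £12.67 at x = 6, and P = £3 falls below it — price never covers variable cost, so the firm shuts down and loses only its fixed cost.

x = 0 (shut down); profit = -£93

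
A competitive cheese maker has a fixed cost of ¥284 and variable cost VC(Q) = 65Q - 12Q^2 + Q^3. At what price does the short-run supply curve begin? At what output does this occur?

¥29 per unit, at Q = 6

The firm shuts down when price falls below the minimum of average variable cost. AVC = VC/Q = 65 - 12Q + Q^2.
dAVC/dQ = -12 + 2Q = 0 gives Q = 6. min AVC = 65 - 12·6 + 6^2 = 29.
So the shutdown price is ¥29.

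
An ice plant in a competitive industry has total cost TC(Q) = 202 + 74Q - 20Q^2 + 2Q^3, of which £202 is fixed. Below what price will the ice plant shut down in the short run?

£24 per unit

The firm shuts down when price falls below the minimum of average variable cost. AVC = VC/Q = 74 - 20Q + 2Q^2.
dAVC/dQ = -20 + 4Q = 0 gives Q = 5. min AVC = 74 - 20·5 + 2·5^2 = 24.
The firm shuts down for any P below £24.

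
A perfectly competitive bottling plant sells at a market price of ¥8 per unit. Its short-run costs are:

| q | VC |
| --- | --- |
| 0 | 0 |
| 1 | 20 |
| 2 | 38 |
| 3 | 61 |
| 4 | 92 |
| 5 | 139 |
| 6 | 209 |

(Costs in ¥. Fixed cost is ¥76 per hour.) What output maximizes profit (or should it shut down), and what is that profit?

q = 0 (shut down); profit = -¥76

Compute π = P·q − TC at each output: q=0: -76; q=1: -88; q=2: -98; q=3: -113; q=4: -136; q=5: -175; q=6: -237.
Profit is highest at q = 0. Equivalently, the lowest AVC in the table is 38/2 ≈ ¥19 at q = 2, and P = ¥8 falls below it — price never covers variable cost, so the firm shuts down and loses only its fixed cost.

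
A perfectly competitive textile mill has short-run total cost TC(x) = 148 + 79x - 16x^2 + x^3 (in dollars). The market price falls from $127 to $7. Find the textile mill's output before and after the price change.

AVC = 79 - 16x + x^2, minimized at x = 8 where min AVC = $15. MC = 79 - 32x + 3x^2.
At P = $127 ≥ min AVC, set P = MC on the rising branch: x = 12.
At P = $7 < min AVC = $15, price no longer covers variable cost at any output, so the firm shuts down: x = 0.

Output falls from 12 to 0 (the firm shuts down)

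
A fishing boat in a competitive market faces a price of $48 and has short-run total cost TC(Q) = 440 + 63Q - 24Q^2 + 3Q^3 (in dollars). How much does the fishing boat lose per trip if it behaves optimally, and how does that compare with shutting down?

Profit = -$290 at Q = 5

AVC = 63 - 24Q + 3Q^2; min AVC = $15 at Q = 4. Since P = $48 ≥ min AVC, the firm produces.
With MC = 63 - 48Q + 9Q^2, P = MC on the upward-sloping part at Q* = 5.
TR = 48·5 = 240. TC = 440 + 90 = 530. Profit = 240 − 530 = -$290.
By producing, the firm covers all variable cost plus $150 of fixed cost; shutting down would lose the full $440.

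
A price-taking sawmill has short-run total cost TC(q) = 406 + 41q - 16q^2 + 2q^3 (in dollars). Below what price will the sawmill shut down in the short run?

The firm shuts down when price falls below the minimum of average variable cost. AVC = VC/q = 41 - 16q + 2q^2.
At the minimum of AVC, MC = AVC. MC = 41 - 32q + 6q^2; setting MC = AVC gives 4q^2 - 16q = 0, so q = 4. min AVC = 9.
So the shutdown price is $9.

$9 per unit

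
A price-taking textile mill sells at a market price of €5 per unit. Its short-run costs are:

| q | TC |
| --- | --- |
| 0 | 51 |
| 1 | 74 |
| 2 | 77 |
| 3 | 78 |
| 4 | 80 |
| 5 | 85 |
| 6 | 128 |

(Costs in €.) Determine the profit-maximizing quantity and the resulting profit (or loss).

q = 0 (shut down); profit = -€51

Profit at each row (π = 5q − TC): q=0: -51; q=1: -69; q=2: -67; q=3: -63; q=4: -60; q=5: -60; q=6: -98.
Profit is highest at q = 0. Equivalently, the lowest AVC in the table is 34/5 ≈ €6.80 at q = 5, and P = €5 falls below it — price never covers variable cost, so the firm shuts down and loses only its fixed cost.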